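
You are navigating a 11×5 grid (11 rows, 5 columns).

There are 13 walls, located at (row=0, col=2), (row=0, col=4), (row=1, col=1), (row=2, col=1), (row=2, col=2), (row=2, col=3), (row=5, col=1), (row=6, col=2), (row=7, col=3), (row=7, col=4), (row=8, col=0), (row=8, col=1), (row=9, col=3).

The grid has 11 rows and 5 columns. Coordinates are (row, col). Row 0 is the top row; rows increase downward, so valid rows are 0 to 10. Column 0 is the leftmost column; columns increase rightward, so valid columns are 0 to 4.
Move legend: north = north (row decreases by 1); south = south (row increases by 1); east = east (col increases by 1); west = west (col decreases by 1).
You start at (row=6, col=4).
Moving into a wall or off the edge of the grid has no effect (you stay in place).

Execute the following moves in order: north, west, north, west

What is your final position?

Start: (row=6, col=4)
  north (north): (row=6, col=4) -> (row=5, col=4)
  west (west): (row=5, col=4) -> (row=5, col=3)
  north (north): (row=5, col=3) -> (row=4, col=3)
  west (west): (row=4, col=3) -> (row=4, col=2)
Final: (row=4, col=2)

Answer: Final position: (row=4, col=2)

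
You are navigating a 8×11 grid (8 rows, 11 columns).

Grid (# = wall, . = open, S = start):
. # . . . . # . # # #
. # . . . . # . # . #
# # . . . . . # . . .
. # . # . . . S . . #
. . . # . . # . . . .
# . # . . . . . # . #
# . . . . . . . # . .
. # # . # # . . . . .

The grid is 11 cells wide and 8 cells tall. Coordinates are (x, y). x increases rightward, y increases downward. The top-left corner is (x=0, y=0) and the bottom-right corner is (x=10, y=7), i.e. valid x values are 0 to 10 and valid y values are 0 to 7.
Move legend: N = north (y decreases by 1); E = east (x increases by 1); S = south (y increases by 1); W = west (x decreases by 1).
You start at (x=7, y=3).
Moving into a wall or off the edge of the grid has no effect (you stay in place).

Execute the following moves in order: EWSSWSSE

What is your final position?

Start: (x=7, y=3)
  E (east): (x=7, y=3) -> (x=8, y=3)
  W (west): (x=8, y=3) -> (x=7, y=3)
  S (south): (x=7, y=3) -> (x=7, y=4)
  S (south): (x=7, y=4) -> (x=7, y=5)
  W (west): (x=7, y=5) -> (x=6, y=5)
  S (south): (x=6, y=5) -> (x=6, y=6)
  S (south): (x=6, y=6) -> (x=6, y=7)
  E (east): (x=6, y=7) -> (x=7, y=7)
Final: (x=7, y=7)

Answer: Final position: (x=7, y=7)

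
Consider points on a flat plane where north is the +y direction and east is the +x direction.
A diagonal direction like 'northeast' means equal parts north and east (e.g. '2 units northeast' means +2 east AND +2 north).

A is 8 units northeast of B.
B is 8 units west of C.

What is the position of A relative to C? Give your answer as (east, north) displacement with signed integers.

Answer: A is at (east=0, north=8) relative to C.

Derivation:
Place C at the origin (east=0, north=0).
  B is 8 units west of C: delta (east=-8, north=+0); B at (east=-8, north=0).
  A is 8 units northeast of B: delta (east=+8, north=+8); A at (east=0, north=8).
Therefore A relative to C: (east=0, north=8).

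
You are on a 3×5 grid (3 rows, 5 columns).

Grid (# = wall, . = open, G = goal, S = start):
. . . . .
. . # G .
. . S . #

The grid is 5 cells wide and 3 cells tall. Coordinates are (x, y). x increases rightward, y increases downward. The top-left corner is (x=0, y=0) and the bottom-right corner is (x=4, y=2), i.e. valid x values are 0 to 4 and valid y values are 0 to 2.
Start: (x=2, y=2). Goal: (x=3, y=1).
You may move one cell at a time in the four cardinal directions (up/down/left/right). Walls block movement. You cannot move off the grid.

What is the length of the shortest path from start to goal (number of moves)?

Answer: Shortest path length: 2

Derivation:
BFS from (x=2, y=2) until reaching (x=3, y=1):
  Distance 0: (x=2, y=2)
  Distance 1: (x=1, y=2), (x=3, y=2)
  Distance 2: (x=1, y=1), (x=3, y=1), (x=0, y=2)  <- goal reached here
One shortest path (2 moves): (x=2, y=2) -> (x=3, y=2) -> (x=3, y=1)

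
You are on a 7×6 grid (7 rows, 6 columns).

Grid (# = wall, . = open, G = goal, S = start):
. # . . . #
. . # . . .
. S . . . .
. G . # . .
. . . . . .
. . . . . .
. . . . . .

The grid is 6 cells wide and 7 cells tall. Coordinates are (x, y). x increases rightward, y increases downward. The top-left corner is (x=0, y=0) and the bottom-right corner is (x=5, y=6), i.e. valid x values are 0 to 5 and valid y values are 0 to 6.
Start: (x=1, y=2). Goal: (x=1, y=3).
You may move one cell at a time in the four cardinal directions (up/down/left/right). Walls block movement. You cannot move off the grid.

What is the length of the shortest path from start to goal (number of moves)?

Answer: Shortest path length: 1

Derivation:
BFS from (x=1, y=2) until reaching (x=1, y=3):
  Distance 0: (x=1, y=2)
  Distance 1: (x=1, y=1), (x=0, y=2), (x=2, y=2), (x=1, y=3)  <- goal reached here
One shortest path (1 moves): (x=1, y=2) -> (x=1, y=3)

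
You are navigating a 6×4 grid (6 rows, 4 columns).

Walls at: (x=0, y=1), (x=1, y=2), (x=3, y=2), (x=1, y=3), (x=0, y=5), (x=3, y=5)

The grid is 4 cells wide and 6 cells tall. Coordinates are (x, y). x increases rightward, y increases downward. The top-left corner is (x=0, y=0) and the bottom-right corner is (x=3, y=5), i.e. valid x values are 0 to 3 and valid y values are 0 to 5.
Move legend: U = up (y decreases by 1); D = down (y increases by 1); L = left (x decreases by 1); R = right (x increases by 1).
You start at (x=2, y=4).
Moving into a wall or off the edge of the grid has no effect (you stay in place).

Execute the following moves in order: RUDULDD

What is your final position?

Answer: Final position: (x=2, y=5)

Derivation:
Start: (x=2, y=4)
  R (right): (x=2, y=4) -> (x=3, y=4)
  U (up): (x=3, y=4) -> (x=3, y=3)
  D (down): (x=3, y=3) -> (x=3, y=4)
  U (up): (x=3, y=4) -> (x=3, y=3)
  L (left): (x=3, y=3) -> (x=2, y=3)
  D (down): (x=2, y=3) -> (x=2, y=4)
  D (down): (x=2, y=4) -> (x=2, y=5)
Final: (x=2, y=5)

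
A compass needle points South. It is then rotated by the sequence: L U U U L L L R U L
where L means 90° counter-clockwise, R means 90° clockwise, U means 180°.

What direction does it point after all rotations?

Answer: Final heading: South

Derivation:
Start: South
  L (left (90° counter-clockwise)) -> East
  U (U-turn (180°)) -> West
  U (U-turn (180°)) -> East
  U (U-turn (180°)) -> West
  L (left (90° counter-clockwise)) -> South
  L (left (90° counter-clockwise)) -> East
  L (left (90° counter-clockwise)) -> North
  R (right (90° clockwise)) -> East
  U (U-turn (180°)) -> West
  L (left (90° counter-clockwise)) -> South
Final: South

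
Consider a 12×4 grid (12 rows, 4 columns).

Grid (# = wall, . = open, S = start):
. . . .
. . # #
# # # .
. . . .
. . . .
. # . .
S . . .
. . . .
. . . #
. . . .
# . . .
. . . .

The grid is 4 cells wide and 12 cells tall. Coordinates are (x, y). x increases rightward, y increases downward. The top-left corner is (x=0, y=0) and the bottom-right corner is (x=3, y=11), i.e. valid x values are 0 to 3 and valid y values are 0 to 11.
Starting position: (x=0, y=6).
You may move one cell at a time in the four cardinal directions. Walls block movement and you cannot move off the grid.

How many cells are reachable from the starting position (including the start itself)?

Answer: Reachable cells: 34

Derivation:
BFS flood-fill from (x=0, y=6):
  Distance 0: (x=0, y=6)
  Distance 1: (x=0, y=5), (x=1, y=6), (x=0, y=7)
  Distance 2: (x=0, y=4), (x=2, y=6), (x=1, y=7), (x=0, y=8)
  Distance 3: (x=0, y=3), (x=1, y=4), (x=2, y=5), (x=3, y=6), (x=2, y=7), (x=1, y=8), (x=0, y=9)
  Distance 4: (x=1, y=3), (x=2, y=4), (x=3, y=5), (x=3, y=7), (x=2, y=8), (x=1, y=9)
  Distance 5: (x=2, y=3), (x=3, y=4), (x=2, y=9), (x=1, y=10)
  Distance 6: (x=3, y=3), (x=3, y=9), (x=2, y=10), (x=1, y=11)
  Distance 7: (x=3, y=2), (x=3, y=10), (x=0, y=11), (x=2, y=11)
  Distance 8: (x=3, y=11)
Total reachable: 34 (grid has 40 open cells total)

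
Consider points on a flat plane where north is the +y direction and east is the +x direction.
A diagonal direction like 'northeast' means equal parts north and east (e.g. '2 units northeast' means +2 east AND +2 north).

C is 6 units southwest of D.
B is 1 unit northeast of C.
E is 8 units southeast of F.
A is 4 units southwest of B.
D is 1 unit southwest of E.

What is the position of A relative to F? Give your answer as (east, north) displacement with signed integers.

Answer: A is at (east=-2, north=-18) relative to F.

Derivation:
Place F at the origin (east=0, north=0).
  E is 8 units southeast of F: delta (east=+8, north=-8); E at (east=8, north=-8).
  D is 1 unit southwest of E: delta (east=-1, north=-1); D at (east=7, north=-9).
  C is 6 units southwest of D: delta (east=-6, north=-6); C at (east=1, north=-15).
  B is 1 unit northeast of C: delta (east=+1, north=+1); B at (east=2, north=-14).
  A is 4 units southwest of B: delta (east=-4, north=-4); A at (east=-2, north=-18).
Therefore A relative to F: (east=-2, north=-18).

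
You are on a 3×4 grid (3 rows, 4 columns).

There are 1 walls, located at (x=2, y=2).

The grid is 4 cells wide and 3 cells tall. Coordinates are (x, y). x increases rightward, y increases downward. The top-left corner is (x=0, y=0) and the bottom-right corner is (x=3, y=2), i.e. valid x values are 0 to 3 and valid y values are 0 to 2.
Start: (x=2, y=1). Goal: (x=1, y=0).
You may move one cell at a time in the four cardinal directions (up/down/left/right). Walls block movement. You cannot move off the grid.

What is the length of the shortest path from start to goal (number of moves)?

Answer: Shortest path length: 2

Derivation:
BFS from (x=2, y=1) until reaching (x=1, y=0):
  Distance 0: (x=2, y=1)
  Distance 1: (x=2, y=0), (x=1, y=1), (x=3, y=1)
  Distance 2: (x=1, y=0), (x=3, y=0), (x=0, y=1), (x=1, y=2), (x=3, y=2)  <- goal reached here
One shortest path (2 moves): (x=2, y=1) -> (x=1, y=1) -> (x=1, y=0)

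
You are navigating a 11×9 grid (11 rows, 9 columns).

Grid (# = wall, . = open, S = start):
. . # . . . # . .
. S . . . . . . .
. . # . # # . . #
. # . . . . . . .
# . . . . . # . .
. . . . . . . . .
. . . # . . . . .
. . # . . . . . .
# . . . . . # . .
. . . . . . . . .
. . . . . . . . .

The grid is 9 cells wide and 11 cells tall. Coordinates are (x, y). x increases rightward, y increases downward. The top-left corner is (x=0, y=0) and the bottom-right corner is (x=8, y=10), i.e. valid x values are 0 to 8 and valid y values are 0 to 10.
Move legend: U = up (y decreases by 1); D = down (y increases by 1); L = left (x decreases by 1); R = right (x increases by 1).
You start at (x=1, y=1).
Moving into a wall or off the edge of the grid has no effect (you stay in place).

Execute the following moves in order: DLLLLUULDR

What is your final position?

Start: (x=1, y=1)
  D (down): (x=1, y=1) -> (x=1, y=2)
  L (left): (x=1, y=2) -> (x=0, y=2)
  [×3]L (left): blocked, stay at (x=0, y=2)
  U (up): (x=0, y=2) -> (x=0, y=1)
  U (up): (x=0, y=1) -> (x=0, y=0)
  L (left): blocked, stay at (x=0, y=0)
  D (down): (x=0, y=0) -> (x=0, y=1)
  R (right): (x=0, y=1) -> (x=1, y=1)
Final: (x=1, y=1)

Answer: Final position: (x=1, y=1)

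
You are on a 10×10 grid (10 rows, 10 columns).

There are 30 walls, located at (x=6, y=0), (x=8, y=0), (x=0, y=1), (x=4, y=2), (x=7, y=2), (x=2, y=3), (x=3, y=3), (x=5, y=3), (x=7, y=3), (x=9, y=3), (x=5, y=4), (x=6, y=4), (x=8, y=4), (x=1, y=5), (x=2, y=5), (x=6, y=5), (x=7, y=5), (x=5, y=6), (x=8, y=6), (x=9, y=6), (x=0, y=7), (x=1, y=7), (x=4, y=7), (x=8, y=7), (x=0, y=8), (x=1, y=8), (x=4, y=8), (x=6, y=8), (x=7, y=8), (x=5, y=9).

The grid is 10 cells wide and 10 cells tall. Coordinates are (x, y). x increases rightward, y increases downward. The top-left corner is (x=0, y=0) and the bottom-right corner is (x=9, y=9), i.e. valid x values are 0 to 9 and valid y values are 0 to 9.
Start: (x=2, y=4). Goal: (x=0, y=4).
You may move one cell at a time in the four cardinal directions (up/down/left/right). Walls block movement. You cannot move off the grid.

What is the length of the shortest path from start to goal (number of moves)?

Answer: Shortest path length: 2

Derivation:
BFS from (x=2, y=4) until reaching (x=0, y=4):
  Distance 0: (x=2, y=4)
  Distance 1: (x=1, y=4), (x=3, y=4)
  Distance 2: (x=1, y=3), (x=0, y=4), (x=4, y=4), (x=3, y=5)  <- goal reached here
One shortest path (2 moves): (x=2, y=4) -> (x=1, y=4) -> (x=0, y=4)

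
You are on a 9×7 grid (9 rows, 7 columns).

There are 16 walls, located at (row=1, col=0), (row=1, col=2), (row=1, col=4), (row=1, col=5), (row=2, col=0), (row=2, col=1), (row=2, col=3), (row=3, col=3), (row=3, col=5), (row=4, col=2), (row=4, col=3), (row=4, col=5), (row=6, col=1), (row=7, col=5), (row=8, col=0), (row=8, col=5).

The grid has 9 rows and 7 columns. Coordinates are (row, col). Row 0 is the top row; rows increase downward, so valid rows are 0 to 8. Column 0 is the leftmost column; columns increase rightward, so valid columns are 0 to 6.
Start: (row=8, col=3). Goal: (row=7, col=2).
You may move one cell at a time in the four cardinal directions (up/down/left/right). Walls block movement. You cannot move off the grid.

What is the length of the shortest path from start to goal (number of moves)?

Answer: Shortest path length: 2

Derivation:
BFS from (row=8, col=3) until reaching (row=7, col=2):
  Distance 0: (row=8, col=3)
  Distance 1: (row=7, col=3), (row=8, col=2), (row=8, col=4)
  Distance 2: (row=6, col=3), (row=7, col=2), (row=7, col=4), (row=8, col=1)  <- goal reached here
One shortest path (2 moves): (row=8, col=3) -> (row=8, col=2) -> (row=7, col=2)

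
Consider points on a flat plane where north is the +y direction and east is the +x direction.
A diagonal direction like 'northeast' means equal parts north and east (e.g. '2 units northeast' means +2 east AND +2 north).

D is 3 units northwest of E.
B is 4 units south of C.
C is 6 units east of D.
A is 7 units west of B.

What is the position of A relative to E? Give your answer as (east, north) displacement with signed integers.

Place E at the origin (east=0, north=0).
  D is 3 units northwest of E: delta (east=-3, north=+3); D at (east=-3, north=3).
  C is 6 units east of D: delta (east=+6, north=+0); C at (east=3, north=3).
  B is 4 units south of C: delta (east=+0, north=-4); B at (east=3, north=-1).
  A is 7 units west of B: delta (east=-7, north=+0); A at (east=-4, north=-1).
Therefore A relative to E: (east=-4, north=-1).

Answer: A is at (east=-4, north=-1) relative to E.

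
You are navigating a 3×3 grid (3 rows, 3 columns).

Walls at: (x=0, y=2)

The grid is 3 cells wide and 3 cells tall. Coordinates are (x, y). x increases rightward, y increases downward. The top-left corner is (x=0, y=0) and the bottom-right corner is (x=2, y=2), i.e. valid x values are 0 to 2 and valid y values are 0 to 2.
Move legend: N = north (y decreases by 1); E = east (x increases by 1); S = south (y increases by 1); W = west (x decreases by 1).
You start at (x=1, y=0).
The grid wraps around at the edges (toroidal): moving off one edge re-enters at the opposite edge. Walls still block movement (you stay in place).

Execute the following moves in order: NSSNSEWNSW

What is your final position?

Answer: Final position: (x=0, y=1)

Derivation:
Start: (x=1, y=0)
  N (north): (x=1, y=0) -> (x=1, y=2)
  S (south): (x=1, y=2) -> (x=1, y=0)
  S (south): (x=1, y=0) -> (x=1, y=1)
  N (north): (x=1, y=1) -> (x=1, y=0)
  S (south): (x=1, y=0) -> (x=1, y=1)
  E (east): (x=1, y=1) -> (x=2, y=1)
  W (west): (x=2, y=1) -> (x=1, y=1)
  N (north): (x=1, y=1) -> (x=1, y=0)
  S (south): (x=1, y=0) -> (x=1, y=1)
  W (west): (x=1, y=1) -> (x=0, y=1)
Final: (x=0, y=1)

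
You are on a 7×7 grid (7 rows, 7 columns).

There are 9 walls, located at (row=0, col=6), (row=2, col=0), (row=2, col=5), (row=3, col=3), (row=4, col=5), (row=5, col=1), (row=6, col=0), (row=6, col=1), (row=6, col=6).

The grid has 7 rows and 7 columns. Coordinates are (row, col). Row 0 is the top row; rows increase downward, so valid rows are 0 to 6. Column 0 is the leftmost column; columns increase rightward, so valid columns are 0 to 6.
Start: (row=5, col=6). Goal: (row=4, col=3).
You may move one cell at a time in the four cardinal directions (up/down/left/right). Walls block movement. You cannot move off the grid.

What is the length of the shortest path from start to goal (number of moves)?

BFS from (row=5, col=6) until reaching (row=4, col=3):
  Distance 0: (row=5, col=6)
  Distance 1: (row=4, col=6), (row=5, col=5)
  Distance 2: (row=3, col=6), (row=5, col=4), (row=6, col=5)
  Distance 3: (row=2, col=6), (row=3, col=5), (row=4, col=4), (row=5, col=3), (row=6, col=4)
  Distance 4: (row=1, col=6), (row=3, col=4), (row=4, col=3), (row=5, col=2), (row=6, col=3)  <- goal reached here
One shortest path (4 moves): (row=5, col=6) -> (row=5, col=5) -> (row=5, col=4) -> (row=5, col=3) -> (row=4, col=3)

Answer: Shortest path length: 4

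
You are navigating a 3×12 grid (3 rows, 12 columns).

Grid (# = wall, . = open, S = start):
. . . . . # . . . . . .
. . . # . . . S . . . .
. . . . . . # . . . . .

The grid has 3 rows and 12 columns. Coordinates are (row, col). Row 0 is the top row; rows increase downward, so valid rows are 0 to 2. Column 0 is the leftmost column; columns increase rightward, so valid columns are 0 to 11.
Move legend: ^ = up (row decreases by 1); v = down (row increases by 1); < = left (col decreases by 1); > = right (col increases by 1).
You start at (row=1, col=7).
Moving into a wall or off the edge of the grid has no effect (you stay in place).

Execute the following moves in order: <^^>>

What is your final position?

Start: (row=1, col=7)
  < (left): (row=1, col=7) -> (row=1, col=6)
  ^ (up): (row=1, col=6) -> (row=0, col=6)
  ^ (up): blocked, stay at (row=0, col=6)
  > (right): (row=0, col=6) -> (row=0, col=7)
  > (right): (row=0, col=7) -> (row=0, col=8)
Final: (row=0, col=8)

Answer: Final position: (row=0, col=8)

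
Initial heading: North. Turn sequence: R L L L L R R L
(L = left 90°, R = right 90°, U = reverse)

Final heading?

Answer: Final heading: South

Derivation:
Start: North
  R (right (90° clockwise)) -> East
  L (left (90° counter-clockwise)) -> North
  L (left (90° counter-clockwise)) -> West
  L (left (90° counter-clockwise)) -> South
  L (left (90° counter-clockwise)) -> East
  R (right (90° clockwise)) -> South
  R (right (90° clockwise)) -> West
  L (left (90° counter-clockwise)) -> South
Final: South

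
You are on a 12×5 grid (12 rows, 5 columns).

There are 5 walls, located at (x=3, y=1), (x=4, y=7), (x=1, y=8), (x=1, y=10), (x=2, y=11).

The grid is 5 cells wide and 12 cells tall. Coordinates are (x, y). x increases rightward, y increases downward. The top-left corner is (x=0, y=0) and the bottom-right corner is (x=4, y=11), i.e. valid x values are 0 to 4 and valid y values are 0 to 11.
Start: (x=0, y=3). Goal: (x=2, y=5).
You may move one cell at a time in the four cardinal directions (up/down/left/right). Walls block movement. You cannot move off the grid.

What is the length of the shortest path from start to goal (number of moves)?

BFS from (x=0, y=3) until reaching (x=2, y=5):
  Distance 0: (x=0, y=3)
  Distance 1: (x=0, y=2), (x=1, y=3), (x=0, y=4)
  Distance 2: (x=0, y=1), (x=1, y=2), (x=2, y=3), (x=1, y=4), (x=0, y=5)
  Distance 3: (x=0, y=0), (x=1, y=1), (x=2, y=2), (x=3, y=3), (x=2, y=4), (x=1, y=5), (x=0, y=6)
  Distance 4: (x=1, y=0), (x=2, y=1), (x=3, y=2), (x=4, y=3), (x=3, y=4), (x=2, y=5), (x=1, y=6), (x=0, y=7)  <- goal reached here
One shortest path (4 moves): (x=0, y=3) -> (x=1, y=3) -> (x=2, y=3) -> (x=2, y=4) -> (x=2, y=5)

Answer: Shortest path length: 4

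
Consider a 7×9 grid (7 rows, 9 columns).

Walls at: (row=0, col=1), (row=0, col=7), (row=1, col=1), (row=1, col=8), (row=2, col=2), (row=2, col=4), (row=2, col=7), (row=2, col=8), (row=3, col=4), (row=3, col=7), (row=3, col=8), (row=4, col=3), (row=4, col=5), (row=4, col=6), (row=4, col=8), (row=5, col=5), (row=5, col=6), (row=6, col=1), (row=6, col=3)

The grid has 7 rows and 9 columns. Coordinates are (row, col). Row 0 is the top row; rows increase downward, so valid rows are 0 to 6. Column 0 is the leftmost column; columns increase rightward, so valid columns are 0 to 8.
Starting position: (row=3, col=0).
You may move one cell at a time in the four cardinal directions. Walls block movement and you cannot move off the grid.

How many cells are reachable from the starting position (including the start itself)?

BFS flood-fill from (row=3, col=0):
  Distance 0: (row=3, col=0)
  Distance 1: (row=2, col=0), (row=3, col=1), (row=4, col=0)
  Distance 2: (row=1, col=0), (row=2, col=1), (row=3, col=2), (row=4, col=1), (row=5, col=0)
  Distance 3: (row=0, col=0), (row=3, col=3), (row=4, col=2), (row=5, col=1), (row=6, col=0)
  Distance 4: (row=2, col=3), (row=5, col=2)
  Distance 5: (row=1, col=3), (row=5, col=3), (row=6, col=2)
  Distance 6: (row=0, col=3), (row=1, col=2), (row=1, col=4), (row=5, col=4)
  Distance 7: (row=0, col=2), (row=0, col=4), (row=1, col=5), (row=4, col=4), (row=6, col=4)
  Distance 8: (row=0, col=5), (row=1, col=6), (row=2, col=5), (row=6, col=5)
  Distance 9: (row=0, col=6), (row=1, col=7), (row=2, col=6), (row=3, col=5), (row=6, col=6)
  Distance 10: (row=3, col=6), (row=6, col=7)
  Distance 11: (row=5, col=7), (row=6, col=8)
  Distance 12: (row=4, col=7), (row=5, col=8)
Total reachable: 43 (grid has 44 open cells total)

Answer: Reachable cells: 43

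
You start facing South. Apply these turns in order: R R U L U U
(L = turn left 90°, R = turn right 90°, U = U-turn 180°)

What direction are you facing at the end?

Answer: Final heading: East

Derivation:
Start: South
  R (right (90° clockwise)) -> West
  R (right (90° clockwise)) -> North
  U (U-turn (180°)) -> South
  L (left (90° counter-clockwise)) -> East
  U (U-turn (180°)) -> West
  U (U-turn (180°)) -> East
Final: East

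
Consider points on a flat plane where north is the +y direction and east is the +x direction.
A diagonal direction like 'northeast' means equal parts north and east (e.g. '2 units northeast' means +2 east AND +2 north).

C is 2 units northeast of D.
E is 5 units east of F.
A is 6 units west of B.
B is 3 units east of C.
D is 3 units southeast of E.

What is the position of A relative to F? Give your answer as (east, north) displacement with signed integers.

Place F at the origin (east=0, north=0).
  E is 5 units east of F: delta (east=+5, north=+0); E at (east=5, north=0).
  D is 3 units southeast of E: delta (east=+3, north=-3); D at (east=8, north=-3).
  C is 2 units northeast of D: delta (east=+2, north=+2); C at (east=10, north=-1).
  B is 3 units east of C: delta (east=+3, north=+0); B at (east=13, north=-1).
  A is 6 units west of B: delta (east=-6, north=+0); A at (east=7, north=-1).
Therefore A relative to F: (east=7, north=-1).

Answer: A is at (east=7, north=-1) relative to F.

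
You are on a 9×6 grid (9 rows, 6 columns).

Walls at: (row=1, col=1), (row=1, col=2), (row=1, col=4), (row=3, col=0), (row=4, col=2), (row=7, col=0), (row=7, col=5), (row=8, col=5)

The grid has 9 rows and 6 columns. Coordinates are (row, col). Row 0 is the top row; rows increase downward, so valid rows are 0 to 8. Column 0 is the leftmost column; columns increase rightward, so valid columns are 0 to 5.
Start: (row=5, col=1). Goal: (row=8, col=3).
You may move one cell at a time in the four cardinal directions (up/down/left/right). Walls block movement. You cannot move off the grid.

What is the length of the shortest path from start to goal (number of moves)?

BFS from (row=5, col=1) until reaching (row=8, col=3):
  Distance 0: (row=5, col=1)
  Distance 1: (row=4, col=1), (row=5, col=0), (row=5, col=2), (row=6, col=1)
  Distance 2: (row=3, col=1), (row=4, col=0), (row=5, col=3), (row=6, col=0), (row=6, col=2), (row=7, col=1)
  Distance 3: (row=2, col=1), (row=3, col=2), (row=4, col=3), (row=5, col=4), (row=6, col=3), (row=7, col=2), (row=8, col=1)
  Distance 4: (row=2, col=0), (row=2, col=2), (row=3, col=3), (row=4, col=4), (row=5, col=5), (row=6, col=4), (row=7, col=3), (row=8, col=0), (row=8, col=2)
  Distance 5: (row=1, col=0), (row=2, col=3), (row=3, col=4), (row=4, col=5), (row=6, col=5), (row=7, col=4), (row=8, col=3)  <- goal reached here
One shortest path (5 moves): (row=5, col=1) -> (row=5, col=2) -> (row=5, col=3) -> (row=6, col=3) -> (row=7, col=3) -> (row=8, col=3)

Answer: Shortest path length: 5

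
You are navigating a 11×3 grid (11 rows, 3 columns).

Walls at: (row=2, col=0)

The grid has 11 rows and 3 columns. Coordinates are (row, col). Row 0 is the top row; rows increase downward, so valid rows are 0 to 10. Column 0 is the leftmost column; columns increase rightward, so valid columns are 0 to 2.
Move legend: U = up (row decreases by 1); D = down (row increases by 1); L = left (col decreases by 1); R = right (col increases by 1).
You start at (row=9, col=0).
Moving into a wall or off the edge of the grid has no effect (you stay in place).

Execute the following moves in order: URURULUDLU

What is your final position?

Start: (row=9, col=0)
  U (up): (row=9, col=0) -> (row=8, col=0)
  R (right): (row=8, col=0) -> (row=8, col=1)
  U (up): (row=8, col=1) -> (row=7, col=1)
  R (right): (row=7, col=1) -> (row=7, col=2)
  U (up): (row=7, col=2) -> (row=6, col=2)
  L (left): (row=6, col=2) -> (row=6, col=1)
  U (up): (row=6, col=1) -> (row=5, col=1)
  D (down): (row=5, col=1) -> (row=6, col=1)
  L (left): (row=6, col=1) -> (row=6, col=0)
  U (up): (row=6, col=0) -> (row=5, col=0)
Final: (row=5, col=0)

Answer: Final position: (row=5, col=0)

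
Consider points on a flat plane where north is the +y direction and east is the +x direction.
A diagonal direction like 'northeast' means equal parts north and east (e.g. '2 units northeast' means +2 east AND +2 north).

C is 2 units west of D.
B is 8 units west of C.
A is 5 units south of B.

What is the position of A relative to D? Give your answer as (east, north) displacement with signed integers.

Answer: A is at (east=-10, north=-5) relative to D.

Derivation:
Place D at the origin (east=0, north=0).
  C is 2 units west of D: delta (east=-2, north=+0); C at (east=-2, north=0).
  B is 8 units west of C: delta (east=-8, north=+0); B at (east=-10, north=0).
  A is 5 units south of B: delta (east=+0, north=-5); A at (east=-10, north=-5).
Therefore A relative to D: (east=-10, north=-5).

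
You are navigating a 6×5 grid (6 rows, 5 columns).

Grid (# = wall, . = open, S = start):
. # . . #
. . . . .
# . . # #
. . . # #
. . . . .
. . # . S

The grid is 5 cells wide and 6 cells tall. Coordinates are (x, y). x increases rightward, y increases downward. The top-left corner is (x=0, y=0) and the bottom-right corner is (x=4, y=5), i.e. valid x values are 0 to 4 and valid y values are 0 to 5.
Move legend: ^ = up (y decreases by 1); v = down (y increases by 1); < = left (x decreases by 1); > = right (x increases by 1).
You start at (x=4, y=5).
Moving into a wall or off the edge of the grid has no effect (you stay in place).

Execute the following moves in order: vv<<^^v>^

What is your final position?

Start: (x=4, y=5)
  v (down): blocked, stay at (x=4, y=5)
  v (down): blocked, stay at (x=4, y=5)
  < (left): (x=4, y=5) -> (x=3, y=5)
  < (left): blocked, stay at (x=3, y=5)
  ^ (up): (x=3, y=5) -> (x=3, y=4)
  ^ (up): blocked, stay at (x=3, y=4)
  v (down): (x=3, y=4) -> (x=3, y=5)
  > (right): (x=3, y=5) -> (x=4, y=5)
  ^ (up): (x=4, y=5) -> (x=4, y=4)
Final: (x=4, y=4)

Answer: Final position: (x=4, y=4)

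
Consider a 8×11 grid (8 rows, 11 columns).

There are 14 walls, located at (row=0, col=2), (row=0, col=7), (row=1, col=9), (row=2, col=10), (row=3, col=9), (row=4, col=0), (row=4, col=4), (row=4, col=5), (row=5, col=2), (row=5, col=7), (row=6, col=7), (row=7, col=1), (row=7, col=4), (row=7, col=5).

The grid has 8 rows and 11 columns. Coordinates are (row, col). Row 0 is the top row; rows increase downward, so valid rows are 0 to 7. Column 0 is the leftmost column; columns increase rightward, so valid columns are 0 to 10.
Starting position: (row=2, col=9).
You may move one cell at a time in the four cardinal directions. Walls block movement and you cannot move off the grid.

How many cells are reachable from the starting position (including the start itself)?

Answer: Reachable cells: 74

Derivation:
BFS flood-fill from (row=2, col=9):
  Distance 0: (row=2, col=9)
  Distance 1: (row=2, col=8)
  Distance 2: (row=1, col=8), (row=2, col=7), (row=3, col=8)
  Distance 3: (row=0, col=8), (row=1, col=7), (row=2, col=6), (row=3, col=7), (row=4, col=8)
  Distance 4: (row=0, col=9), (row=1, col=6), (row=2, col=5), (row=3, col=6), (row=4, col=7), (row=4, col=9), (row=5, col=8)
  Distance 5: (row=0, col=6), (row=0, col=10), (row=1, col=5), (row=2, col=4), (row=3, col=5), (row=4, col=6), (row=4, col=10), (row=5, col=9), (row=6, col=8)
  Distance 6: (row=0, col=5), (row=1, col=4), (row=1, col=10), (row=2, col=3), (row=3, col=4), (row=3, col=10), (row=5, col=6), (row=5, col=10), (row=6, col=9), (row=7, col=8)
  Distance 7: (row=0, col=4), (row=1, col=3), (row=2, col=2), (row=3, col=3), (row=5, col=5), (row=6, col=6), (row=6, col=10), (row=7, col=7), (row=7, col=9)
  Distance 8: (row=0, col=3), (row=1, col=2), (row=2, col=1), (row=3, col=2), (row=4, col=3), (row=5, col=4), (row=6, col=5), (row=7, col=6), (row=7, col=10)
  Distance 9: (row=1, col=1), (row=2, col=0), (row=3, col=1), (row=4, col=2), (row=5, col=3), (row=6, col=4)
  Distance 10: (row=0, col=1), (row=1, col=0), (row=3, col=0), (row=4, col=1), (row=6, col=3)
  Distance 11: (row=0, col=0), (row=5, col=1), (row=6, col=2), (row=7, col=3)
  Distance 12: (row=5, col=0), (row=6, col=1), (row=7, col=2)
  Distance 13: (row=6, col=0)
  Distance 14: (row=7, col=0)
Total reachable: 74 (grid has 74 open cells total)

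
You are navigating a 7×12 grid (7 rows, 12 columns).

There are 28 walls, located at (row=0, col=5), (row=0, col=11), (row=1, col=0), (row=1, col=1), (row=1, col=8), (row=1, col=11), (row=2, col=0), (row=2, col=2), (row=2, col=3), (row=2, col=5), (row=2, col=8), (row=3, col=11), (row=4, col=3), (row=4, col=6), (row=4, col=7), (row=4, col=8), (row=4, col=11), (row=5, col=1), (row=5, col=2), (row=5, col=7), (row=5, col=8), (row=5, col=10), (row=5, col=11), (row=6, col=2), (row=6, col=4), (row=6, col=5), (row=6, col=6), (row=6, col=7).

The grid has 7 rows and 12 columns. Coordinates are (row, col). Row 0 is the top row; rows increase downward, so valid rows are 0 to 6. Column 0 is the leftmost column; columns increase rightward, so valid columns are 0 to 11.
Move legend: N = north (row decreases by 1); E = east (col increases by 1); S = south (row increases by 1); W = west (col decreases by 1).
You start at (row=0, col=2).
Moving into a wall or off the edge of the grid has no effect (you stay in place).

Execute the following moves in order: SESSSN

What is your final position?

Start: (row=0, col=2)
  S (south): (row=0, col=2) -> (row=1, col=2)
  E (east): (row=1, col=2) -> (row=1, col=3)
  [×3]S (south): blocked, stay at (row=1, col=3)
  N (north): (row=1, col=3) -> (row=0, col=3)
Final: (row=0, col=3)

Answer: Final position: (row=0, col=3)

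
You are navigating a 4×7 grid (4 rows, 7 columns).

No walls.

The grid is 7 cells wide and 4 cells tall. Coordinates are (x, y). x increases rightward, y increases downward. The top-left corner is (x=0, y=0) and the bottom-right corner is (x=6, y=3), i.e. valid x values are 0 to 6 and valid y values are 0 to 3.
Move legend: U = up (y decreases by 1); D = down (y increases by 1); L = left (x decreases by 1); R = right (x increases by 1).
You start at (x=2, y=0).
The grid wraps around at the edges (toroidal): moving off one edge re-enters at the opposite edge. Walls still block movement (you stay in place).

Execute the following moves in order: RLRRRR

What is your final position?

Answer: Final position: (x=6, y=0)

Derivation:
Start: (x=2, y=0)
  R (right): (x=2, y=0) -> (x=3, y=0)
  L (left): (x=3, y=0) -> (x=2, y=0)
  R (right): (x=2, y=0) -> (x=3, y=0)
  R (right): (x=3, y=0) -> (x=4, y=0)
  R (right): (x=4, y=0) -> (x=5, y=0)
  R (right): (x=5, y=0) -> (x=6, y=0)
Final: (x=6, y=0)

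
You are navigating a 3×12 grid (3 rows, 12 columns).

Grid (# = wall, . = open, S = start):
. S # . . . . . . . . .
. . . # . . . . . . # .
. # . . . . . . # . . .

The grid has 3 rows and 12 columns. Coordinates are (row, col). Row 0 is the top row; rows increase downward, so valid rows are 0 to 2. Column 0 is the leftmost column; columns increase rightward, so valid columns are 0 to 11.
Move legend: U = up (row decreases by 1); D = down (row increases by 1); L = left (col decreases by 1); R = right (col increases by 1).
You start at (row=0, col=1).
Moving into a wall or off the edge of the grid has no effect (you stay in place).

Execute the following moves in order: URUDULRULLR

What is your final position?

Answer: Final position: (row=0, col=1)

Derivation:
Start: (row=0, col=1)
  U (up): blocked, stay at (row=0, col=1)
  R (right): blocked, stay at (row=0, col=1)
  U (up): blocked, stay at (row=0, col=1)
  D (down): (row=0, col=1) -> (row=1, col=1)
  U (up): (row=1, col=1) -> (row=0, col=1)
  L (left): (row=0, col=1) -> (row=0, col=0)
  R (right): (row=0, col=0) -> (row=0, col=1)
  U (up): blocked, stay at (row=0, col=1)
  L (left): (row=0, col=1) -> (row=0, col=0)
  L (left): blocked, stay at (row=0, col=0)
  R (right): (row=0, col=0) -> (row=0, col=1)
Final: (row=0, col=1)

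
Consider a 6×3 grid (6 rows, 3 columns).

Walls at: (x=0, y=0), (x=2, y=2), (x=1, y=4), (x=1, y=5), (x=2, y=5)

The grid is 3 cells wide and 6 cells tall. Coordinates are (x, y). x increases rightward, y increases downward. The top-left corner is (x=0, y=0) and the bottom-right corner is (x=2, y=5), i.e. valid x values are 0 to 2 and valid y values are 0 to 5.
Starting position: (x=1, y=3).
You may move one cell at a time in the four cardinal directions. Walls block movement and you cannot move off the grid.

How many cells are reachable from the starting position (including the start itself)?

Answer: Reachable cells: 13

Derivation:
BFS flood-fill from (x=1, y=3):
  Distance 0: (x=1, y=3)
  Distance 1: (x=1, y=2), (x=0, y=3), (x=2, y=3)
  Distance 2: (x=1, y=1), (x=0, y=2), (x=0, y=4), (x=2, y=4)
  Distance 3: (x=1, y=0), (x=0, y=1), (x=2, y=1), (x=0, y=5)
  Distance 4: (x=2, y=0)
Total reachable: 13 (grid has 13 open cells total)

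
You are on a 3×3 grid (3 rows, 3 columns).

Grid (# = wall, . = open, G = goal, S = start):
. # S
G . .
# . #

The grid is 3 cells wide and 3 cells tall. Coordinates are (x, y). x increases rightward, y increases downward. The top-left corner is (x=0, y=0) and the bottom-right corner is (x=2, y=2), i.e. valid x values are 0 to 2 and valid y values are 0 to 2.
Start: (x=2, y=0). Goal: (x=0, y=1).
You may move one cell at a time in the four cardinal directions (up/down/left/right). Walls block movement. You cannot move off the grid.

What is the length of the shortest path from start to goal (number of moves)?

BFS from (x=2, y=0) until reaching (x=0, y=1):
  Distance 0: (x=2, y=0)
  Distance 1: (x=2, y=1)
  Distance 2: (x=1, y=1)
  Distance 3: (x=0, y=1), (x=1, y=2)  <- goal reached here
One shortest path (3 moves): (x=2, y=0) -> (x=2, y=1) -> (x=1, y=1) -> (x=0, y=1)

Answer: Shortest path length: 3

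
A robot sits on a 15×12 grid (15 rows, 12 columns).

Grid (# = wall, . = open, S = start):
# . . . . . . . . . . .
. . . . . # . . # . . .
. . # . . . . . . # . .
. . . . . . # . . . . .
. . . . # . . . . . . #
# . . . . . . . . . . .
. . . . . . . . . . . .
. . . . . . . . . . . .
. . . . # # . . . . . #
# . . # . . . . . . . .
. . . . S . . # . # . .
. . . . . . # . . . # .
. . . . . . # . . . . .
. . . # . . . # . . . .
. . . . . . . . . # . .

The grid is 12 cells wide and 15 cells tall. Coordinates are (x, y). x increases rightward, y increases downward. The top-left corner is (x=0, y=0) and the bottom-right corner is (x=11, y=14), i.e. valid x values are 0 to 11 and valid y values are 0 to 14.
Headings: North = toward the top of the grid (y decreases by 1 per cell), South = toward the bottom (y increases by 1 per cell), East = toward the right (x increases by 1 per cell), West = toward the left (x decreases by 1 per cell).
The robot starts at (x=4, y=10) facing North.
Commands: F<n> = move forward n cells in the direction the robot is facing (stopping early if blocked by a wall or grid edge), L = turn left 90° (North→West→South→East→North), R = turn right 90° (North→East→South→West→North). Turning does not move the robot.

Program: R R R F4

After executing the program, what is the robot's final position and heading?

Answer: Final position: (x=0, y=10), facing West

Derivation:
Start: (x=4, y=10), facing North
  R: turn right, now facing East
  R: turn right, now facing South
  R: turn right, now facing West
  F4: move forward 4, now at (x=0, y=10)
Final: (x=0, y=10), facing West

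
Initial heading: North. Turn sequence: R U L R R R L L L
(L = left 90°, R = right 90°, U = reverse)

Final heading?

Answer: Final heading: South

Derivation:
Start: North
  R (right (90° clockwise)) -> East
  U (U-turn (180°)) -> West
  L (left (90° counter-clockwise)) -> South
  R (right (90° clockwise)) -> West
  R (right (90° clockwise)) -> North
  R (right (90° clockwise)) -> East
  L (left (90° counter-clockwise)) -> North
  L (left (90° counter-clockwise)) -> West
  L (left (90° counter-clockwise)) -> South
Final: South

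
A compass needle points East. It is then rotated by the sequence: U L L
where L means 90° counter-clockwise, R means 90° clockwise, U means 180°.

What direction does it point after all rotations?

Answer: Final heading: East

Derivation:
Start: East
  U (U-turn (180°)) -> West
  L (left (90° counter-clockwise)) -> South
  L (left (90° counter-clockwise)) -> East
Final: East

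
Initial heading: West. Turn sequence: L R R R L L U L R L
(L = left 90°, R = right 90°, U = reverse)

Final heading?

Answer: Final heading: North

Derivation:
Start: West
  L (left (90° counter-clockwise)) -> South
  R (right (90° clockwise)) -> West
  R (right (90° clockwise)) -> North
  R (right (90° clockwise)) -> East
  L (left (90° counter-clockwise)) -> North
  L (left (90° counter-clockwise)) -> West
  U (U-turn (180°)) -> East
  L (left (90° counter-clockwise)) -> North
  R (right (90° clockwise)) -> East
  L (left (90° counter-clockwise)) -> North
Final: North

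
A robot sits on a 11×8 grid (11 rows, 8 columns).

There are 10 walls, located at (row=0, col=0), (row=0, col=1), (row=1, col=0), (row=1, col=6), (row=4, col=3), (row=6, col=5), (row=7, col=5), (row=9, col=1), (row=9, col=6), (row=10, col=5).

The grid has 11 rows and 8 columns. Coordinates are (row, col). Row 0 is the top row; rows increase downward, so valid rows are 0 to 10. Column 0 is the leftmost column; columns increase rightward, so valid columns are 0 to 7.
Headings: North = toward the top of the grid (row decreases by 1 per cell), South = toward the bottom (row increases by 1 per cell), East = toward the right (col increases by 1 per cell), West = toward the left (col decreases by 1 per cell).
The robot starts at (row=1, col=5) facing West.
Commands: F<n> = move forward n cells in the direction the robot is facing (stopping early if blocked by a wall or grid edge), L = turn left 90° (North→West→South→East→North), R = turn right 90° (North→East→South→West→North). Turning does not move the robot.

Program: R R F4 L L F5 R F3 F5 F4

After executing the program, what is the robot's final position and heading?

Answer: Final position: (row=1, col=1), facing North

Derivation:
Start: (row=1, col=5), facing West
  R: turn right, now facing North
  R: turn right, now facing East
  F4: move forward 0/4 (blocked), now at (row=1, col=5)
  L: turn left, now facing North
  L: turn left, now facing West
  F5: move forward 4/5 (blocked), now at (row=1, col=1)
  R: turn right, now facing North
  F3: move forward 0/3 (blocked), now at (row=1, col=1)
  F5: move forward 0/5 (blocked), now at (row=1, col=1)
  F4: move forward 0/4 (blocked), now at (row=1, col=1)
Final: (row=1, col=1), facing North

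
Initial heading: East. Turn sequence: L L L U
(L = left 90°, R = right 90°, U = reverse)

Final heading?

Start: East
  L (left (90° counter-clockwise)) -> North
  L (left (90° counter-clockwise)) -> West
  L (left (90° counter-clockwise)) -> South
  U (U-turn (180°)) -> North
Final: North

Answer: Final heading: North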